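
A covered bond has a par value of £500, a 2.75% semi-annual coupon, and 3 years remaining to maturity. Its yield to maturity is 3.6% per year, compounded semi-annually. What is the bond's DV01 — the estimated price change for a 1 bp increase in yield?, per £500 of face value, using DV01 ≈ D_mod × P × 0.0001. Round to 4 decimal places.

£0.1390

Periodic yield y = 0.018.
  t   CF        PV=CF/(1+0.018)^t    t·PV
  1        6.875         6.7534         6.7534
  2        6.875         6.6340        13.2681
  3        6.875         6.5167        19.5502
  4        6.875         6.4015        25.6060
  5        6.875         6.2883        31.4415
  6      506.875       455.4222     2,732.5332
  Σ                    488.0162     2,829.1524
P = 488.0162; D_Mac = 5.79725 half-year periods = 2.89863 yrs; D_mod = 2.84737 yrs.
DV01 ≈ 2.84737 × 488.0162 × 0.0001 = 0.138956.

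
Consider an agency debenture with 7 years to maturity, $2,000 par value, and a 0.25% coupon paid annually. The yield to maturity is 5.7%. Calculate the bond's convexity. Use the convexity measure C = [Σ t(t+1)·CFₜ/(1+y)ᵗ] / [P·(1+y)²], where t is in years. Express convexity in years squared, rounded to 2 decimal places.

49.50

With y = 0.057:
  t   CF        PV=CF/(1+0.057)^t    t·PV        t(t+1)·PV
  1         5.00         4.7304         4.7304           9.4607
  2         5.00         4.4753         8.9506          26.8517
  3         5.00         4.2339        12.7018          50.8073
  4         5.00         4.0056        16.0225          80.1125
  5         5.00         3.7896        18.9481         113.6884
  6         5.00         3.5853        21.5115         150.5807
  7     2,005.00     1,360.1583     9,521.1083      76,168.8665
  Σ                  1,384.9784     9,603.9732      76,600.3679
P = 1,384.9784.
Convexity = Σ t(t+1)·PV / [P·(1+y)²] = 76,600.3679 / (1,384.9784 × 1.117249) = 49.50372.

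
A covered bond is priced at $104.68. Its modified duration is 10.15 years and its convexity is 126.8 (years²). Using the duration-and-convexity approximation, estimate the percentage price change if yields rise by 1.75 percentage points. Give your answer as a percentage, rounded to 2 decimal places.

-15.82%

Duration effect: -D_mod·Δy = -10.15 × (+0.0175) = -0.177625
Convexity effect: ½·C·(Δy)² = 0.5 × 126.8 × (0.0175)² = +0.01941625
ΔP/P ≈ -0.177625 + 0.01941625 = -0.15820875
= -15.820875%.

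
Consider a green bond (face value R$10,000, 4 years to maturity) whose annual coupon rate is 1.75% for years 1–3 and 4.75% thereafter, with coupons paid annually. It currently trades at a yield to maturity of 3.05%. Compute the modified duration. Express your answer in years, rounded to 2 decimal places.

Periodic yield y = 0.0305. First find Macaulay duration:
  t   CF        PV=CF/(1+0.0305)^t    t·PV
  1       175.00       169.8205       169.8205
  2       175.00       164.7943       329.5885
  3       175.00       159.9168       479.7504
  4    10,475.00     9,288.8521    37,155.4083
  Σ                  9,783.3836    38,134.5677
P = 9,783.3836; Macaulay duration = 38,134.5677 / 9,783.3836 = 3.89789 years.
Modified duration = D_Mac / (1 + y) = 3.89789 / 1.0305 = 3.78252 years.

3.78 years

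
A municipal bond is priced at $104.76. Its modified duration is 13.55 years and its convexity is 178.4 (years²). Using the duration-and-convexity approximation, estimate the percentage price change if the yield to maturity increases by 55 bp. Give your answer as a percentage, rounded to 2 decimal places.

-7.18%

Duration effect: -D_mod·Δy = -13.55 × (+0.0055) = -0.074525
Convexity effect: ½·C·(Δy)² = 0.5 × 178.4 × (0.0055)² = +0.0026983
ΔP/P ≈ -0.074525 + 0.0026983 = -0.0718267
= -7.18267%.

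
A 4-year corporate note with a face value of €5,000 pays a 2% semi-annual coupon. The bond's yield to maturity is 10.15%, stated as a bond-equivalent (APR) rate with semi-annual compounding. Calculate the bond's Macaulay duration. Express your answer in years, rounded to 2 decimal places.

3.84 years

Periodic yield y = 0.05075. Discount each cash flow and weight by its period:
  t   CF        PV=CF/(1+0.05075)^t    t·PV
  1        50.00        47.5851        47.5851
  2        50.00        45.2868        90.5735
  3        50.00        43.0995       129.2984
  4        50.00        41.0178       164.0712
  5        50.00        39.0367       195.1835
  6        50.00        37.1513       222.9076
  7        50.00        35.3569       247.4983
  8     5,050.00     3,398.5698    27,188.5581
  Σ                  3,687.1037    28,285.6756
Price P = Σ PV = 3,687.1037.
Macaulay duration = Σ(t·PV) / P = 28,285.6756 / 3,687.1037 = 7.67152 half-year periods.
In years: 7.67152 / 2 = 3.83576 years.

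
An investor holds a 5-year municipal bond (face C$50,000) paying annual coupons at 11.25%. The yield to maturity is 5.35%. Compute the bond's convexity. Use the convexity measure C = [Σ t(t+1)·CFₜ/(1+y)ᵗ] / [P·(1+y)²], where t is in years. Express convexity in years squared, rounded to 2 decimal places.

With y = 0.0535:
  t   CF        PV=CF/(1+0.0535)^t    t·PV        t(t+1)·PV
  1     5,625.00     5,339.3450     5,339.3450      10,678.6901
  2     5,625.00     5,068.1965    10,136.3931      30,409.1792
  3     5,625.00     4,810.8178    14,432.4533      57,729.8133
  4     5,625.00     4,566.5095    18,266.0381      91,330.1903
  5    55,625.00    42,864.4568   214,322.2839   1,285,933.7033
  Σ                 62,649.3256   262,496.5134   1,476,081.5762
P = 62,649.3256.
Convexity = Σ t(t+1)·PV / [P·(1+y)²] = 1,476,081.5762 / (62,649.3256 × 1.109862) = 21.22877.

21.23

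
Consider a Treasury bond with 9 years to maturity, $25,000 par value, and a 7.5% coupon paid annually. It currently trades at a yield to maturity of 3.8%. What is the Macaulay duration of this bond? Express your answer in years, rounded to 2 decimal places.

7.13 years

Periodic yield y = 0.038. Discount each cash flow and weight by its year:
  t   CF        PV=CF/(1+0.038)^t    t·PV
  1     1,875.00     1,806.3584     1,806.3584
  2     1,875.00     1,740.2297     3,480.4593
  3     1,875.00     1,676.5218     5,029.5655
  4     1,875.00     1,615.1463     6,460.5851
  5     1,875.00     1,556.0176     7,780.0880
  6     1,875.00     1,499.0536     8,994.3214
  7     1,875.00     1,444.1749    10,109.2244
  8     1,875.00     1,391.3053    11,130.4425
  9    26,875.00    19,211.9873   172,907.8859
  Σ                 31,940.7948   227,698.9304
Price P = Σ PV = 31,940.7948.
Macaulay duration = Σ(t·PV) / P = 227,698.9304 / 31,940.7948 = 7.12878 years.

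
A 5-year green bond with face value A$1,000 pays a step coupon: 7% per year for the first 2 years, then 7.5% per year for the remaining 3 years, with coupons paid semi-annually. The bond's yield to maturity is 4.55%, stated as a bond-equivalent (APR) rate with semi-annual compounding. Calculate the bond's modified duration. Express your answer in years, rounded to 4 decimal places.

4.2414 years

Periodic yield y = 0.02275. First find Macaulay duration:
  t   CF        PV=CF/(1+0.02275)^t    t·PV
  1        35.00        34.2215        34.2215
  2        35.00        33.4602        66.9205
  3        35.00        32.7160        98.1479
  4        35.00        31.9882       127.9529
  5        37.50        33.5107       167.5536
  6        37.50        32.7653       196.5919
  7        37.50        32.0365       224.2554
  8        37.50        31.3239       250.5909
  9        37.50        30.6271       275.6439
  10    1,037.50       828.5014     8,285.0136
  Σ                  1,121.1507     9,726.8920
P = 1,121.1507; Macaulay duration = 9,726.8920 / 1,121.1507 = 8.67581 half-year periods = 4.33791 years.
Modified duration = D_Mac / (1 + y) = 4.33791 / 1.02275 = 4.24141 years.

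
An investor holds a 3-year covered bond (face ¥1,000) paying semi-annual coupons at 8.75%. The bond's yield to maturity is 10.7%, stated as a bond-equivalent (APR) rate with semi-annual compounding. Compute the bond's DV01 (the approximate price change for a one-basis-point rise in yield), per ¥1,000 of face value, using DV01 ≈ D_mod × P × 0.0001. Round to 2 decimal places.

¥0.24

Periodic yield y = 0.0535.
  t   CF        PV=CF/(1+0.0535)^t    t·PV
  1        43.75        41.5282        41.5282
  2        43.75        39.4193        78.8386
  3        43.75        37.4175       112.2524
  4        43.75        35.5173       142.0692
  5        43.75        33.7136       168.5681
  6     1,043.75       763.4652     4,580.7912
  Σ                    951.0611     5,124.0478
P = 951.0611; D_Mac = 5.38772 half-year periods = 2.69386 yrs; D_mod = 2.55706 yrs.
DV01 ≈ 2.55706 × 951.0611 × 0.0001 = 0.243192.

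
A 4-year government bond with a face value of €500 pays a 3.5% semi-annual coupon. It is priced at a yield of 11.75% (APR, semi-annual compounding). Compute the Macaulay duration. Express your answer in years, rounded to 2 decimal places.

Periodic yield y = 0.05875. Discount each cash flow and weight by its period:
  t   CF        PV=CF/(1+0.05875)^t    t·PV
  1         8.75         8.2645         8.2645
  2         8.75         7.8059        15.6117
  3         8.75         7.3727        22.1182
  4         8.75         6.9636        27.8544
  5         8.75         6.5772        32.8860
  6         8.75         6.2122        37.2734
  7         8.75         5.8675        41.0726
  8       508.75       322.2234     2,577.7870
  Σ                    371.2870     2,762.8677
Price P = Σ PV = 371.2870.
Macaulay duration = Σ(t·PV) / P = 2,762.8677 / 371.2870 = 7.44133 half-year periods.
In years: 7.44133 / 2 = 3.72066 years.

3.72 years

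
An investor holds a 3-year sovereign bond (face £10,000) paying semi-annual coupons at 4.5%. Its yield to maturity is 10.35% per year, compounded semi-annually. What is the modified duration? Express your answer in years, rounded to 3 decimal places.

Periodic yield y = 0.05175. First find Macaulay duration:
  t   CF        PV=CF/(1+0.05175)^t    t·PV
  1       225.00       213.9292       213.9292
  2       225.00       203.4031       406.8061
  3       225.00       193.3949       580.1846
  4       225.00       183.8791       735.5165
  5       225.00       174.8316       874.1580
  6    10,225.00     7,554.1950    45,325.1701
  Σ                  8,523.6328    48,135.7645
P = 8,523.6328; Macaulay duration = 48,135.7645 / 8,523.6328 = 5.64733 half-year periods = 2.82366 years.
Modified duration = D_Mac / (1 + y) = 2.82366 / 1.05175 = 2.68473 years.

2.685 years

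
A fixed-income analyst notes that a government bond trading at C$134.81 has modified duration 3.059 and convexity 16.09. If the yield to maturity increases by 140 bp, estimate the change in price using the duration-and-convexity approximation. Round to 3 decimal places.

-C$5.561

Duration effect: -D_mod·Δy = -3.059 × (+0.014) = -0.042826
Convexity effect: ½·C·(Δy)² = 0.5 × 16.09 × (0.014)² = +0.00157682
ΔP/P ≈ -0.042826 + 0.00157682 = -0.04124918
ΔP ≈ 134.81 × (-0.04124918) = -5.5608019558.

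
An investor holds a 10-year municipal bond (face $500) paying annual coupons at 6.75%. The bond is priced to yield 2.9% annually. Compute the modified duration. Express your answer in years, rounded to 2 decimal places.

7.72 years

Periodic yield y = 0.029. First find Macaulay duration:
  t   CF        PV=CF/(1+0.029)^t    t·PV
  1        33.75        32.7988        32.7988
  2        33.75        31.8745        63.7489
  3        33.75        30.9762        92.9285
  4        33.75        30.1032       120.4127
  5        33.75        29.2548       146.2739
  6        33.75        28.4303       170.5818
  7        33.75        27.6291       193.4034
  8        33.75        26.8504       214.8032
  9        33.75        26.0937       234.8432
  10      533.75       401.0367     4,010.3672
  Σ                    665.0476     5,280.1617
P = 665.0476; Macaulay duration = 5,280.1617 / 665.0476 = 7.93952 years.
Modified duration = D_Mac / (1 + y) = 7.93952 / 1.029 = 7.71577 years.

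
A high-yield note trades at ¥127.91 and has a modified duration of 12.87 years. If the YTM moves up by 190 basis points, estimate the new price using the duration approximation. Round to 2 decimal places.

¥96.63

Duration approximation: ΔP/P ≈ -D_mod · Δy = -12.87 × (+0.019) = -0.244530.
New price ≈ 127.91 × (1 - 0.244530) = 96.6321677.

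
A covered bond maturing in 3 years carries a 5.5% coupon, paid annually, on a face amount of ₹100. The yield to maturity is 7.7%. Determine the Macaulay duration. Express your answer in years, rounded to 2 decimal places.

Periodic yield y = 0.077. Discount each cash flow and weight by its year:
  t   CF        PV=CF/(1+0.077)^t    t·PV
  1         5.50         5.1068         5.1068
  2         5.50         4.7417         9.4833
  3       105.50        84.4511       253.3533
  Σ                     94.2996       267.9434
Price P = Σ PV = 94.2996.
Macaulay duration = Σ(t·PV) / P = 267.9434 / 94.2996 = 2.84141 years.

2.84 years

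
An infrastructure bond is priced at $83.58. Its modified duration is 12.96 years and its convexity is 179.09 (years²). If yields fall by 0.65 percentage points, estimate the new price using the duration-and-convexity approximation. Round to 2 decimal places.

Duration effect: -D_mod·Δy = -12.96 × (-0.0065) = +0.084240
Convexity effect: ½·C·(Δy)² = 0.5 × 179.09 × (-0.0065)² = +0.00378327625
ΔP/P ≈ +0.084240 + 0.00378327625 = +0.08802327625
New price ≈ 83.58 × (1 + 0.08802327625) = 90.936985428975.

$90.94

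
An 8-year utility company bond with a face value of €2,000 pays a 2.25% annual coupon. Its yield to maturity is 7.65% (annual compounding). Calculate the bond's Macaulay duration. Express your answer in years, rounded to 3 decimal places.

Periodic yield y = 0.0765. Discount each cash flow and weight by its year:
  t   CF        PV=CF/(1+0.0765)^t    t·PV
  1        45.00        41.8021        41.8021
  2        45.00        38.8315        77.6630
  3        45.00        36.0720       108.2160
  4        45.00        33.5086       134.0344
  5        45.00        31.1274       155.6368
  6        45.00        28.9153       173.4920
  7        45.00        26.8605       188.0236
  8     2,045.00     1,133.9164     9,071.3313
  Σ                  1,371.0339     9,950.1994
Price P = Σ PV = 1,371.0339.
Macaulay duration = Σ(t·PV) / P = 9,950.1994 / 1,371.0339 = 7.25744 years.

7.257 years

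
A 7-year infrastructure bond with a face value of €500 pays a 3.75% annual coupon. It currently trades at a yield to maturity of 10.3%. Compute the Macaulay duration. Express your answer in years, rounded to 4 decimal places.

Periodic yield y = 0.103. Discount each cash flow and weight by its year:
  t   CF        PV=CF/(1+0.103)^t    t·PV
  1        18.75        16.9991        16.9991
  2        18.75        15.4117        30.8234
  3        18.75        13.9725        41.9176
  4        18.75        12.6677        50.6710
  5        18.75        11.4848        57.4240
  6        18.75        10.4123        62.4740
  7       518.75       261.1737     1,828.2162
  Σ                    342.1219     2,088.5253
Price P = Σ PV = 342.1219.
Macaulay duration = Σ(t·PV) / P = 2,088.5253 / 342.1219 = 6.10462 years.

6.1046 years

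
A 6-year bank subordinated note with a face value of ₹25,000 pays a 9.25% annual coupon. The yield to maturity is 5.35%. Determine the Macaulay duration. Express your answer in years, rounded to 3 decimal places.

Periodic yield y = 0.0535. Discount each cash flow and weight by its year:
  t   CF        PV=CF/(1+0.0535)^t    t·PV
  1     2,312.50     2,195.0641     2,195.0641
  2     2,312.50     2,083.5919     4,167.1838
  3     2,312.50     1,977.7806     5,933.3419
  4     2,312.50     1,877.3428     7,509.3712
  5     2,312.50     1,782.0055     8,910.0275
  6    27,312.50    19,978.1015   119,868.6088
  Σ                 29,893.8864   148,583.5974
Price P = Σ PV = 29,893.8864.
Macaulay duration = Σ(t·PV) / P = 148,583.5974 / 29,893.8864 = 4.97037 years.

4.970 years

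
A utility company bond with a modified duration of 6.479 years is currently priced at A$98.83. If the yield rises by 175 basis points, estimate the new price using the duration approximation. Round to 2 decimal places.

Duration approximation: ΔP/P ≈ -D_mod · Δy = -6.479 × (+0.0175) = -0.1133825.
New price ≈ 98.83 × (1 - 0.1133825) = 87.624407525.

A$87.62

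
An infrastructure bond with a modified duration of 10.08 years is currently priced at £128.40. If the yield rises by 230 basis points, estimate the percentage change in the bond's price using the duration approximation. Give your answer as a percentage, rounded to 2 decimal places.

-23.18%

Duration approximation: ΔP/P ≈ -D_mod · Δy = -10.08 × (+0.023) = -0.231840.
As a percentage: -23.1840%.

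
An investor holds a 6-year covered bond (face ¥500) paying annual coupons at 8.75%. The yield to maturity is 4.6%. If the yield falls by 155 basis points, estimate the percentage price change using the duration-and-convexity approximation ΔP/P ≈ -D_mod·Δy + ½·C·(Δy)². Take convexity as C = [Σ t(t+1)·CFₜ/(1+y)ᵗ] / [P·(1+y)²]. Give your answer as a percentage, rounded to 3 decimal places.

With y = 0.046:
  t   CF        PV=CF/(1+0.046)^t    t·PV        t(t+1)·PV
  1        43.75        41.8260        41.8260          83.6520
  2        43.75        39.9866        79.9732         239.9197
  3        43.75        38.2281       114.6844         458.7375
  4        43.75        36.5470       146.1879         730.9393
  5        43.75        34.9397       174.6987       1,048.1921
  6       543.75       415.1539     2,490.9236      17,436.4654
  Σ                    606.6814     3,048.2938      19,997.9061
P = 606.6814; D_Mac = 5.02454 yrs; D_mod = 4.80357 yrs; C = 30.12732.
Duration effect: -4.80357 × (-0.0155) = +0.074455
Convexity effect: 0.5 × 30.12732 × (-0.0155)² = +0.0036190
ΔP/P ≈ +0.074455 + 0.0036190 = +0.078074 = +7.8074%.

+7.807%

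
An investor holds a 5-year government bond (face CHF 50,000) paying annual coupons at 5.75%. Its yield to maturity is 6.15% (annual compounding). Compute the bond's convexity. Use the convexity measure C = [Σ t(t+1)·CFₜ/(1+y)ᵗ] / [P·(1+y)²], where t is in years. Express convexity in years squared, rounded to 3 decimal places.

With y = 0.0615:
  t   CF        PV=CF/(1+0.0615)^t    t·PV        t(t+1)·PV
  1     2,875.00     2,708.4315     2,708.4315       5,416.8629
  2     2,875.00     2,551.5134     5,103.0268      15,309.0803
  3     2,875.00     2,403.6867     7,211.0600      28,844.2399
  4     2,875.00     2,264.4246     9,057.6982      45,288.4910
  5    52,875.00    39,232.8979   196,164.4894   1,176,986.9365
  Σ                 49,160.9540   220,244.7059   1,271,845.6108
P = 49,160.9540.
Convexity = Σ t(t+1)·PV / [P·(1+y)²] = 1,271,845.6108 / (49,160.9540 × 1.126782) = 22.96012.

22.960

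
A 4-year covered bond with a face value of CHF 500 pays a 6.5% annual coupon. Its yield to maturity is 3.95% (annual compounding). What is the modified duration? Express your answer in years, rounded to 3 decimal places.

3.526 years

Periodic yield y = 0.0395. First find Macaulay duration:
  t   CF        PV=CF/(1+0.0395)^t    t·PV
  1        32.50        31.2650        31.2650
  2        32.50        30.0770        60.1540
  3        32.50        28.9341        86.8023
  4       532.50       456.0596     1,824.2385
  Σ                    546.3358     2,002.4598
P = 546.3358; Macaulay duration = 2,002.4598 / 546.3358 = 3.66525 years.
Modified duration = D_Mac / (1 + y) = 3.66525 / 1.0395 = 3.52598 years.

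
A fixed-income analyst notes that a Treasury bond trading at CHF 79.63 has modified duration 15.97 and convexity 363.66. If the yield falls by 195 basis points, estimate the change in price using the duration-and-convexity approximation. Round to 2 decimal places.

+CHF 30.30

Duration effect: -D_mod·Δy = -15.97 × (-0.0195) = +0.311415
Convexity effect: ½·C·(Δy)² = 0.5 × 363.66 × (-0.0195)² = +0.0691408575
ΔP/P ≈ +0.311415 + 0.0691408575 = +0.3805558575
ΔP ≈ 79.63 × (+0.3805558575) = +30.303662932725.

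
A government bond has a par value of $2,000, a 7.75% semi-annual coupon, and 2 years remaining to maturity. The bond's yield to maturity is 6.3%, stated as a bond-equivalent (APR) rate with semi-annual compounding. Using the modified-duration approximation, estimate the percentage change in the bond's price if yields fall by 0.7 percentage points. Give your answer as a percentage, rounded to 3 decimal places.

Periodic yield y = 0.0315. Modified duration first:
  t   CF        PV=CF/(1+0.0315)^t    t·PV
  1        77.50        75.1333        75.1333
  2        77.50        72.8389       145.6778
  3        77.50        70.6145       211.8436
  4     2,077.50     1,835.1185     7,340.4738
  Σ                  2,053.7052     7,773.1284
P = 2,053.7052; D_Mac = 3.78493 half-year periods = 1.89246 yrs; D_mod = 1.89246/(1+0.0315) = 1.83467 yrs.
ΔP/P ≈ -D_mod · Δy = -1.83467 × (-0.007) = +0.012843 = +1.2843%.

+1.284%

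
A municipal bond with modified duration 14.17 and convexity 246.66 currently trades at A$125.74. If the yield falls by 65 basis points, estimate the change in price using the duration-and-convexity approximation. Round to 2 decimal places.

+A$12.24

Duration effect: -D_mod·Δy = -14.17 × (-0.0065) = +0.092105
Convexity effect: ½·C·(Δy)² = 0.5 × 246.66 × (-0.0065)² = +0.0052106925
ΔP/P ≈ +0.092105 + 0.0052106925 = +0.0973156925
ΔP ≈ 125.74 × (+0.0973156925) = +12.23647517495.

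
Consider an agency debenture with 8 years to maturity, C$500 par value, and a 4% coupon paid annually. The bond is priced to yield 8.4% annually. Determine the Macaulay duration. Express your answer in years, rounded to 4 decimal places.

6.8179 years

Periodic yield y = 0.084. Discount each cash flow and weight by its year:
  t   CF        PV=CF/(1+0.084)^t    t·PV
  1        20.00        18.4502        18.4502
  2        20.00        17.0205        34.0409
  3        20.00        15.7015        47.1046
  4        20.00        14.4848        57.9392
  5        20.00        13.3624        66.8119
  6        20.00        12.3269        73.9615
  7        20.00        11.3717        79.6018
  8       520.00       272.7527     2,182.0217
  Σ                    375.4707     2,559.9319
Price P = Σ PV = 375.4707.
Macaulay duration = Σ(t·PV) / P = 2,559.9319 / 375.4707 = 6.81793 years.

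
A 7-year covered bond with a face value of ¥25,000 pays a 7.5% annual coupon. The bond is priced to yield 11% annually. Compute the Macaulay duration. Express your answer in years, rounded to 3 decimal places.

Periodic yield y = 0.11. Discount each cash flow and weight by its year:
  t   CF        PV=CF/(1+0.11)^t    t·PV
  1     1,875.00     1,689.1892     1,689.1892
  2     1,875.00     1,521.7921     3,043.5841
  3     1,875.00     1,370.9838     4,112.9515
  4     1,875.00     1,235.1206     4,940.4823
  5     1,875.00     1,112.7212     5,563.6062
  6     1,875.00     1,002.4516     6,014.7094
  7    26,875.00    12,944.5698    90,611.9885
  Σ                 20,876.8283   115,976.5113
Price P = Σ PV = 20,876.8283.
Macaulay duration = Σ(t·PV) / P = 115,976.5113 / 20,876.8283 = 5.55527 years.

5.555 years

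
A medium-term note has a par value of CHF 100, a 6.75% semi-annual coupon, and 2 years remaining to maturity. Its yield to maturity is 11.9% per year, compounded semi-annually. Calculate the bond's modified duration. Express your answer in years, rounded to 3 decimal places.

Periodic yield y = 0.0595. First find Macaulay duration:
  t   CF        PV=CF/(1+0.0595)^t    t·PV
  1        3.375         3.1855         3.1855
  2        3.375         3.0066         6.0131
  3        3.375         2.8377         8.5132
  4      103.375        82.0374       328.1494
  Σ                     91.0671       345.8612
P = 91.0671; Macaulay duration = 345.8612 / 91.0671 = 3.79787 half-year periods = 1.89894 years.
Modified duration = D_Mac / (1 + y) = 1.89894 / 1.0595 = 1.79229 years.

1.792 years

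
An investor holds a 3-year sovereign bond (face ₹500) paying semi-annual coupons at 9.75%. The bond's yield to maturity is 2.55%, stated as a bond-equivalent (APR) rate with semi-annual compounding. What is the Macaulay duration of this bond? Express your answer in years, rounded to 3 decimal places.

2.706 years

Periodic yield y = 0.01275. Discount each cash flow and weight by its period:
  t   CF        PV=CF/(1+0.01275)^t    t·PV
  1       24.375        24.0681        24.0681
  2       24.375        23.7651        47.5303
  3       24.375        23.4659        70.3978
  4       24.375        23.1705        92.6820
  5       24.375        22.8788       114.3940
  6      524.375       485.9913     2,915.9476
  Σ                    603.3398     3,265.0199
Price P = Σ PV = 603.3398.
Macaulay duration = Σ(t·PV) / P = 3,265.0199 / 603.3398 = 5.41158 half-year periods.
In years: 5.41158 / 2 = 2.70579 years.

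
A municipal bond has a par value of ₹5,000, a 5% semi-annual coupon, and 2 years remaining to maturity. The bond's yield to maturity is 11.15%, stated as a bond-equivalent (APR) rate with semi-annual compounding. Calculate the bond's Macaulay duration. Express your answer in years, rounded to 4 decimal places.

Periodic yield y = 0.05575. Discount each cash flow and weight by its period:
  t   CF        PV=CF/(1+0.05575)^t    t·PV
  1       125.00       118.3992       118.3992
  2       125.00       112.1470       224.2941
  3       125.00       106.2250       318.6750
  4     5,125.00     4,125.2427    16,500.9710
  Σ                  4,462.0140    17,162.3393
Price P = Σ PV = 4,462.0140.
Macaulay duration = Σ(t·PV) / P = 17,162.3393 / 4,462.0140 = 3.84632 half-year periods.
In years: 3.84632 / 2 = 1.92316 years.

1.9232 years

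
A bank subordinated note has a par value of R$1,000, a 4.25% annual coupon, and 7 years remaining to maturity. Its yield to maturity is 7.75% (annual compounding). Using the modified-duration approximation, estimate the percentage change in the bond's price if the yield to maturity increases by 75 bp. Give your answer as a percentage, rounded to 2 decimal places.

Periodic yield y = 0.0775. Modified duration first:
  t   CF        PV=CF/(1+0.0775)^t    t·PV
  1        42.50        39.4432        39.4432
  2        42.50        36.6062        73.2124
  3        42.50        33.9732       101.9197
  4        42.50        31.5297       126.1188
  5        42.50        29.2619       146.3095
  6        42.50        27.1572       162.9433
  7     1,042.50       618.2372     4,327.6602
  Σ                    816.2086     4,977.6070
P = 816.2086; D_Mac = 6.09845 yrs; D_mod = 6.09845/(1+0.0775) = 5.65981 yrs.
ΔP/P ≈ -D_mod · Δy = -5.65981 × (+0.0075) = -0.042449 = -4.2449%.

-4.24%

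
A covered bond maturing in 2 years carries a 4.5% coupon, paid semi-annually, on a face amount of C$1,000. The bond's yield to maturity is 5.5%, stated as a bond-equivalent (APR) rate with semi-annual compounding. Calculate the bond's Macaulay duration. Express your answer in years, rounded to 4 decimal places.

1.9342 years

Periodic yield y = 0.0275. Discount each cash flow and weight by its period:
  t   CF        PV=CF/(1+0.0275)^t    t·PV
  1        22.50        21.8978        21.8978
  2        22.50        21.3117        42.6235
  3        22.50        20.7414        62.2241
  4     1,022.50       917.3520     3,669.4079
  Σ                    981.3029     3,796.1532
Price P = Σ PV = 981.3029.
Macaulay duration = Σ(t·PV) / P = 3,796.1532 / 981.3029 = 3.86848 half-year periods.
In years: 3.86848 / 2 = 1.93424 years.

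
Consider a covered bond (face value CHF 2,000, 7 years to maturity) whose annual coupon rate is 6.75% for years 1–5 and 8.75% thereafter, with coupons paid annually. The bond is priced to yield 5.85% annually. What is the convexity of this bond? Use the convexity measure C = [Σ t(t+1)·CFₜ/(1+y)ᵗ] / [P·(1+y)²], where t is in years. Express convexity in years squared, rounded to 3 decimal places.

39.147

With y = 0.0585:
  t   CF        PV=CF/(1+0.0585)^t    t·PV        t(t+1)·PV
  1       135.00       127.5390       127.5390         255.0779
  2       135.00       120.4903       240.9806         722.9417
  3       135.00       113.8312       341.4935       1,365.9740
  4       135.00       107.5401       430.1603       2,150.8014
  5       135.00       101.5967       507.9833       3,047.9000
  6       175.00       124.4208       746.5246       5,225.6722
  7     2,175.00     1,460.9092    10,226.3644      81,810.9153
  Σ                  2,156.3271    12,621.0457      94,579.2826
P = 2,156.3271.
Convexity = Σ t(t+1)·PV / [P·(1+y)²] = 94,579.2826 / (2,156.3271 × 1.120422) = 39.14710.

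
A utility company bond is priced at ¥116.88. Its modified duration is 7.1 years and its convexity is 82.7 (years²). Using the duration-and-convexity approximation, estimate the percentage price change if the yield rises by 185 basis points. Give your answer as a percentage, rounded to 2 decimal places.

Duration effect: -D_mod·Δy = -7.1 × (+0.0185) = -0.131350
Convexity effect: ½·C·(Δy)² = 0.5 × 82.7 × (0.0185)² = +0.0141520375
ΔP/P ≈ -0.131350 + 0.0141520375 = -0.1171979625
= -11.71979625%.

-11.72%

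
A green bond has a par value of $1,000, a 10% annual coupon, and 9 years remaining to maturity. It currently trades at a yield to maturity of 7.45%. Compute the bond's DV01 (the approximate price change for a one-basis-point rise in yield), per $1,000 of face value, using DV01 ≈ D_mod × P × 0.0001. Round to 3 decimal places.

$0.708

Periodic yield y = 0.0745.
  t   CF        PV=CF/(1+0.0745)^t    t·PV
  1       100.00        93.0665        93.0665
  2       100.00        86.6138       173.2276
  3       100.00        80.6085       241.8254
  4       100.00        75.0195       300.0781
  5       100.00        69.8181       349.0904
  6       100.00        64.9773       389.8636
  7       100.00        60.4721       423.3047
  8       100.00        56.2793       450.2344
  9     1,100.00       576.1491     5,185.3421
  Σ                  1,163.0042     7,606.0329
P = 1,163.0042; D_Mac = 6.53999 yrs; D_mod = 6.08654 yrs.
DV01 ≈ 6.08654 × 1,163.0042 × 0.0001 = 0.707867.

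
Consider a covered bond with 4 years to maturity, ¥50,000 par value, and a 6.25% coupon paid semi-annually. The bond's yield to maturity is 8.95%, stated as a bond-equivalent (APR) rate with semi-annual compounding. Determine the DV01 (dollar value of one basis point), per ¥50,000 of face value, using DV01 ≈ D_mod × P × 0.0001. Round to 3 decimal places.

Periodic yield y = 0.04475.
  t   CF        PV=CF/(1+0.04475)^t    t·PV
  1     1,562.50     1,495.5731     1,495.5731
  2     1,562.50     1,431.5129     2,863.0258
  3     1,562.50     1,370.1966     4,110.5898
  4     1,562.50     1,311.5067     5,246.0267
  5     1,562.50     1,255.3306     6,276.6532
  6     1,562.50     1,201.5608     7,209.3647
  7     1,562.50     1,150.0941     8,050.6585
  8    51,562.50    36,327.4511   290,619.6091
  Σ                 45,543.2259   325,871.5010
P = 45,543.2259; D_Mac = 7.15521 half-year periods = 3.57761 yrs; D_mod = 3.42437 yrs.
DV01 ≈ 3.42437 × 45,543.2259 × 0.0001 = 15.595669.

¥15.596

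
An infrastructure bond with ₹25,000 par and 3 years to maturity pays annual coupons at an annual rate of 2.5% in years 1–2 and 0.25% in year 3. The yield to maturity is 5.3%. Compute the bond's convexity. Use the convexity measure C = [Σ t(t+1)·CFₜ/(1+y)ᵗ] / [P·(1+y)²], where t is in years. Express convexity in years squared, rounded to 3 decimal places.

10.451

With y = 0.053:
  t   CF        PV=CF/(1+0.053)^t    t·PV        t(t+1)·PV
  1       625.00       593.5423       593.5423       1,187.0845
  2       625.00       563.6679     1,127.3357       3,382.0072
  3    25,062.50    21,465.4144    64,396.2431     257,584.9724
  Σ                 22,622.6245    66,117.1211     262,154.0641
P = 22,622.6245.
Convexity = Σ t(t+1)·PV / [P·(1+y)²] = 262,154.0641 / (22,622.6245 × 1.108809) = 10.45098.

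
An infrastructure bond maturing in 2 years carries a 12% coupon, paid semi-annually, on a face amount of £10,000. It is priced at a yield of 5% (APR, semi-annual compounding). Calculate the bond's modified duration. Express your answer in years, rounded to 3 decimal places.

1.802 years

Periodic yield y = 0.025. First find Macaulay duration:
  t   CF        PV=CF/(1+0.025)^t    t·PV
  1       600.00       585.3659       585.3659
  2       600.00       571.0886     1,142.1773
  3       600.00       557.1596     1,671.4789
  4    10,600.00     9,603.0768    38,412.3073
  Σ                 11,316.6910    41,811.3294
P = 11,316.6910; Macaulay duration = 41,811.3294 / 11,316.6910 = 3.69466 half-year periods = 1.84733 years.
Modified duration = D_Mac / (1 + y) = 1.84733 / 1.025 = 1.80227 years.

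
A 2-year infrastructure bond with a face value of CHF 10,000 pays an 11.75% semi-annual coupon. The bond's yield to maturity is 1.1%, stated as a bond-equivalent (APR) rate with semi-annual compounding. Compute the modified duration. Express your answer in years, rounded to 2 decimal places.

1.85 years

Periodic yield y = 0.0055. First find Macaulay duration:
  t   CF        PV=CF/(1+0.0055)^t    t·PV
  1       587.50       584.2864       584.2864
  2       587.50       581.0904     1,162.1809
  3       587.50       577.9119     1,733.7357
  4    10,587.50    10,357.7428    41,430.9713
  Σ                 12,101.0316    44,911.1743
P = 12,101.0316; Macaulay duration = 44,911.1743 / 12,101.0316 = 3.71135 half-year periods = 1.85568 years.
Modified duration = D_Mac / (1 + y) = 1.85568 / 1.0055 = 1.84553 years.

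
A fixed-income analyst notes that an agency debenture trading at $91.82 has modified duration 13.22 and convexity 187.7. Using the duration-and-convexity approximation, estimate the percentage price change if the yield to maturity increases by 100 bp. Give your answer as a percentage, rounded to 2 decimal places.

-12.28%

Duration effect: -D_mod·Δy = -13.22 × (+0.01) = -0.132200
Convexity effect: ½·C·(Δy)² = 0.5 × 187.7 × (0.01)² = +0.0093850
ΔP/P ≈ -0.132200 + 0.0093850 = -0.122815
= -12.2815%.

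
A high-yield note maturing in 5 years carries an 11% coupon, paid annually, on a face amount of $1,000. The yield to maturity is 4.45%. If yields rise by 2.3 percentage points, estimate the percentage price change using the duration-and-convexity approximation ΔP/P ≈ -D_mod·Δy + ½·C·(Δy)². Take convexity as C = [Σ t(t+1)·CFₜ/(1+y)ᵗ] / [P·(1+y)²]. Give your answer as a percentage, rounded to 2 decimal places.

With y = 0.0445:
  t   CF        PV=CF/(1+0.0445)^t    t·PV        t(t+1)·PV
  1       110.00       105.3135       105.3135         210.6271
  2       110.00       100.8268       201.6535         604.9605
  3       110.00        96.5311       289.5934       1,158.3735
  4       110.00        92.4185       369.6740       1,848.3700
  5     1,110.00       892.8546     4,464.2732      26,785.6390
  Σ                  1,287.9446     5,430.5076      30,607.9701
P = 1,287.9446; D_Mac = 4.21641 yrs; D_mod = 4.03678 yrs; C = 21.78314.
Duration effect: -4.03678 × (+0.023) = -0.092846
Convexity effect: 0.5 × 21.78314 × (0.023)² = +0.0057616
ΔP/P ≈ -0.092846 + 0.0057616 = -0.087084 = -8.7084%.

-8.71%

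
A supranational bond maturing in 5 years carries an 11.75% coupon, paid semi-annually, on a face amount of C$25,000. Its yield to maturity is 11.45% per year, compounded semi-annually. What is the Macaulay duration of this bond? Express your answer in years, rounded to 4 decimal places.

3.9262 years

Periodic yield y = 0.05725. Discount each cash flow and weight by its period:
  t   CF        PV=CF/(1+0.05725)^t    t·PV
  1     1,468.75     1,389.2173     1,389.2173
  2     1,468.75     1,313.9913     2,627.9826
  3     1,468.75     1,242.8388     3,728.5164
  4     1,468.75     1,175.5392     4,702.1567
  5     1,468.75     1,111.8838     5,559.4191
  6     1,468.75     1,051.6754     6,310.0524
  7     1,468.75       994.7273     6,963.0909
  8     1,468.75       940.8629     7,526.9029
  9     1,468.75       889.9152     8,009.2370
  10   26,468.75    15,168.9840   151,689.8402
  Σ                 25,279.6352   198,506.4155
Price P = Σ PV = 25,279.6352.
Macaulay duration = Σ(t·PV) / P = 198,506.4155 / 25,279.6352 = 7.85242 half-year periods.
In years: 7.85242 / 2 = 3.92621 years.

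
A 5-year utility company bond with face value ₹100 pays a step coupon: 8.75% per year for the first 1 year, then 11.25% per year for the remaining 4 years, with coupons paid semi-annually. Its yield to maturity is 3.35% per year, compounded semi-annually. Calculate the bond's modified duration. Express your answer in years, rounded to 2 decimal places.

4.12 years

Periodic yield y = 0.01675. First find Macaulay duration:
  t   CF        PV=CF/(1+0.01675)^t    t·PV
  1        4.375         4.3029         4.3029
  2        4.375         4.2320         8.4641
  3        5.625         5.3516        16.0547
  4        5.625         5.2634        21.0536
  5        5.625         5.1767        25.8834
  6        5.625         5.0914        30.5484
  7        5.625         5.0075        35.0527
  8        5.625         4.9250        39.4003
  9        5.625         4.8439        43.5951
  10     105.625        89.4592       894.5918
  Σ                    133.6536     1,118.9469
P = 133.6536; Macaulay duration = 1,118.9469 / 133.6536 = 8.37199 half-year periods = 4.18599 years.
Modified duration = D_Mac / (1 + y) = 4.18599 / 1.01675 = 4.11703 years.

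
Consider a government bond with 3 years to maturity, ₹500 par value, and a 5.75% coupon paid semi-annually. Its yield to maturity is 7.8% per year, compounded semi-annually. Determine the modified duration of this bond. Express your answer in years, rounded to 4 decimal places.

Periodic yield y = 0.039. First find Macaulay duration:
  t   CF        PV=CF/(1+0.039)^t    t·PV
  1       14.375        13.8354        13.8354
  2       14.375        13.3161        26.6322
  3       14.375        12.8163        38.4488
  4       14.375        12.3352        49.3407
  5       14.375        11.8722        59.3609
  6      514.375       408.8712     2,453.2275
  Σ                    473.0464     2,640.8454
P = 473.0464; Macaulay duration = 2,640.8454 / 473.0464 = 5.58264 half-year periods = 2.79132 years.
Modified duration = D_Mac / (1 + y) = 2.79132 / 1.039 = 2.68654 years.

2.6865 years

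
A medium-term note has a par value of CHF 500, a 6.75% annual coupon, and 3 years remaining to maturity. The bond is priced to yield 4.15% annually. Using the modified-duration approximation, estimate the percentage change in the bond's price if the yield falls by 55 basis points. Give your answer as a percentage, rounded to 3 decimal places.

Periodic yield y = 0.0415. Modified duration first:
  t   CF        PV=CF/(1+0.0415)^t    t·PV
  1        33.75        32.4052        32.4052
  2        33.75        31.1140        62.2279
  3       533.75       472.4546     1,417.3637
  Σ                    535.9737     1,511.9968
P = 535.9737; D_Mac = 2.82103 yrs; D_mod = 2.82103/(1+0.0415) = 2.70862 yrs.
ΔP/P ≈ -D_mod · Δy = -2.70862 × (-0.0055) = +0.014897 = +1.4897%.

+1.490%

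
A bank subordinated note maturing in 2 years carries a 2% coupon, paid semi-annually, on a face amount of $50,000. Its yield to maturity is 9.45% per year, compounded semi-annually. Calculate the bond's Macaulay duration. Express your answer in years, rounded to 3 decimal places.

Periodic yield y = 0.04725. Discount each cash flow and weight by its period:
  t   CF        PV=CF/(1+0.04725)^t    t·PV
  1       500.00       477.4409       477.4409
  2       500.00       455.8997       911.7993
  3       500.00       435.3303     1,305.9909
  4    50,500.00    41,984.5886   167,938.3544
  Σ                 43,353.2595   170,633.5855
Price P = Σ PV = 43,353.2595.
Macaulay duration = Σ(t·PV) / P = 170,633.5855 / 43,353.2595 = 3.93589 half-year periods.
In years: 3.93589 / 2 = 1.96794 years.

1.968 years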